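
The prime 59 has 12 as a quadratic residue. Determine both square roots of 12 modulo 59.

Since 59 ≡ 3 (mod 4), a square root of 12 is 12^((59+1)/4) = 12^15 mod 59.
Repeated squaring: 12^2≡26, 12^4≡27, 12^8≡21 (mod 59).
12^15 = 12^(8+4+2+1) ≡ 22 (mod 59).
Check: 22² = 484 ≡ 12 (mod 59). The two roots are 22 and 37.

22, 37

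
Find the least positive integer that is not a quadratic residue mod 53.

2

(2/53) = −1, so 2 is the smallest positive non-residue mod 53.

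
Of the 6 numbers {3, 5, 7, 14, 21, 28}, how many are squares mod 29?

3

(3/29) = -1 → non-residue.
(5/29) = +1 → QR.
(7/29) = +1 → QR.
(14/29) = -1 → non-residue.
(21/29) = -1 → non-residue.
(28/29) = +1 → QR.
Total quadratic residues among the 6: 3.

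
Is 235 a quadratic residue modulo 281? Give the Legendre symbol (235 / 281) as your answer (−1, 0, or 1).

Euler's criterion: (235/281) ≡ 235^140 (mod 281).
235^2 ≡ 149 (mod 281)
235^4 ≡ 2 (mod 281)
235^8 ≡ 4 (mod 281)
235^16 ≡ 16 (mod 281)
235^32 ≡ 256 (mod 281)
235^64 ≡ 63 (mod 281)
235^128 ≡ 35 (mod 281)
235^140 = 235^(128+8+4) ≡ 280 (mod 281).
Result is 280 ≡ −1, so (235/281) = −1.

-1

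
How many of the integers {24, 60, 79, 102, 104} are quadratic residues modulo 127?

3

(24/127) = -1 → non-residue.
(60/127) = +1 → QR.
(79/127) = +1 → QR.
(102/127) = -1 → non-residue.
(104/127) = +1 → QR.
Total quadratic residues among the 5: 3.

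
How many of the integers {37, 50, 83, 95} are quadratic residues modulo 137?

(37/137) = +1 → QR.
(50/137) = +1 → QR.
(83/137) = -1 → non-residue.
(95/137) = -1 → non-residue.
Total quadratic residues among the 4: 2.

2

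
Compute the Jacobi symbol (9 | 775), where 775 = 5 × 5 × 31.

Reciprocity: 9 ≡ 1 and 775 ≡ 3 (mod 4), so (9/775) = +(775/9).
Reduce top mod 9: now compute (1/9).
Reached (1/9) = 1. Collecting the sign flips along the way, the symbol is +1.

1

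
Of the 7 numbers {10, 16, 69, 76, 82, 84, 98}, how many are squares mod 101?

4

(10/101) = -1 → non-residue.
(16/101) = +1 → QR.
(69/101) = -1 → non-residue.
(76/101) = +1 → QR.
(82/101) = +1 → QR.
(84/101) = +1 → QR.
(98/101) = -1 → non-residue.
Total quadratic residues among the 7: 4.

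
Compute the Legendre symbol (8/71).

1

Euler's criterion: (8/71) ≡ 8^35 (mod 71).
8^2 ≡ 64 (mod 71)
8^4 ≡ 49 (mod 71)
8^8 ≡ 58 (mod 71)
8^16 ≡ 27 (mod 71)
8^32 ≡ 19 (mod 71)
8^35 = 8^(32+2+1) ≡ 1 (mod 71).
Result is 1, so (8/71) = 1.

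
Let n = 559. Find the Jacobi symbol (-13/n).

First reduce: -13 ≡ 546 (mod 559).
Pull out 2: since 559 ≡ 7 (mod 8), (2/559) = +1.
Reciprocity: 273 ≡ 1 and 559 ≡ 3 (mod 4), so (273/559) = +(559/273).
Reduce top mod 273: now compute (13/273).
Reciprocity: 13 ≡ 1 and 273 ≡ 1 (mod 4), so (13/273) = +(273/13).
Reduce top mod 13: now compute (0/13).
Top reduces to 0: gcd > 1, so the symbol is 0.

0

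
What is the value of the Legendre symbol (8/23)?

Euler's criterion: (8/23) ≡ 8^11 (mod 23).
8^2 ≡ 18 (mod 23)
8^4 ≡ 2 (mod 23)
8^8 ≡ 4 (mod 23)
8^11 = 8^(8+2+1) ≡ 1 (mod 23).
Result is 1, so (8/23) = 1.

1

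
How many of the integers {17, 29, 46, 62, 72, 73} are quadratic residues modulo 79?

(17/79) = -1 → non-residue.
(29/79) = -1 → non-residue.
(46/79) = +1 → QR.
(62/79) = +1 → QR.
(72/79) = +1 → QR.
(73/79) = +1 → QR.
Total quadratic residues among the 6: 4.

4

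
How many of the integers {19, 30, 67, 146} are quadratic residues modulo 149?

(19/149) = +1 → QR.
(30/149) = +1 → QR.
(67/149) = +1 → QR.
(146/149) = -1 → non-residue.
Total quadratic residues among the 4: 3.

3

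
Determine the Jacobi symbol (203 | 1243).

Reciprocity: 203 ≡ 3 and 1243 ≡ 3 (mod 4), so (203/1243) = −(1243/203).
Reduce top mod 203: now compute (25/203).
Reciprocity: 25 ≡ 1 and 203 ≡ 3 (mod 4), so (25/203) = +(203/25).
Reduce top mod 25: now compute (3/25).
Reciprocity: 3 ≡ 3 and 25 ≡ 1 (mod 4), so (3/25) = +(25/3).
Reduce top mod 3: now compute (1/3).
Reached (1/3) = 1. Collecting the sign flips along the way, the symbol is -1.

-1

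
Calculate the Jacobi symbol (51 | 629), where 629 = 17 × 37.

Reciprocity: 51 ≡ 3 and 629 ≡ 1 (mod 4), so (51/629) = +(629/51).
Reduce top mod 51: now compute (17/51).
Reciprocity: 17 ≡ 1 and 51 ≡ 3 (mod 4), so (17/51) = +(51/17).
Reduce top mod 17: now compute (0/17).
Top reduces to 0: gcd > 1, so the symbol is 0.

0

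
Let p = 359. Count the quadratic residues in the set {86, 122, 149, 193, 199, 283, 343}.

3

(86/359) = -1 → non-residue.
(122/359) = -1 → non-residue.
(149/359) = +1 → QR.
(193/359) = +1 → QR.
(199/359) = -1 → non-residue.
(283/359) = +1 → QR.
(343/359) = -1 → non-residue.
Total quadratic residues among the 7: 3.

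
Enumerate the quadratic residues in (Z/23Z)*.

Square k = 1,…,11 (k and 23−k give the same square):
1²=1, 2²=4, 3²=9, 4²=16, 5²≡2, 6²≡13, 7²≡3, 8²≡18, 9²≡12, 10²≡8, 11²≡6 (mod 23).
So the quadratic residues mod 23 are {1, 2, 3, 4, 6, 8, 9, 12, 13, 16, 18}.

1 2 3 4 6 8 9 12 13 16 18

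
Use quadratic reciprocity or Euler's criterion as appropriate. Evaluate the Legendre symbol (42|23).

-1

Euler's criterion: (42/23) ≡ 19^11 (mod 23).
19^2 ≡ 16 (mod 23)
19^4 ≡ 3 (mod 23)
19^8 ≡ 9 (mod 23)
19^11 = 19^(8+2+1) ≡ 22 (mod 23).
Result is 22 ≡ −1, so (42/23) = −1.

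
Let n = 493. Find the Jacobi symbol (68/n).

Pull out 2^2: since 493 ≡ 5 (mod 8), (2/493) = -1, so (2/493)^2 = +1.
Reciprocity: 17 ≡ 1 and 493 ≡ 1 (mod 4), so (17/493) = +(493/17).
Reduce top mod 17: now compute (0/17).
Top reduces to 0: gcd > 1, so the symbol is 0.

0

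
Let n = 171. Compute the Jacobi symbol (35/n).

1

Reciprocity: 35 ≡ 3 and 171 ≡ 3 (mod 4), so (35/171) = −(171/35).
Reduce top mod 35: now compute (31/35).
Reciprocity: 31 ≡ 3 and 35 ≡ 3 (mod 4), so (31/35) = −(35/31).
Reduce top mod 31: now compute (4/31).
Pull out 2^2: since 31 ≡ 7 (mod 8), (2/31) = +1, so (2/31)^2 = +1.
Reached (1/31) = 1. Collecting the sign flips along the way, the symbol is +1.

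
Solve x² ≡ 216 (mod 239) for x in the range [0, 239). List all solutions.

Since 239 ≡ 3 (mod 4), a square root of 216 is 216^((239+1)/4) = 216^60 mod 239.
Repeated squaring: 216^2≡51, 216^4≡211, 216^8≡67, 216^16≡187, 216^32≡75 (mod 239).
216^60 = 216^(32+16+8+4) ≡ 132 (mod 239).
Check: 132² = 17424 ≡ 216 (mod 239). The two roots are 107 and 132.

107, 132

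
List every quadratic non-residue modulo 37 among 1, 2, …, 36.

2,5,6,8,13,14,15,17,18,19,20,22,23,24,29,31,32,35

Square k = 1,…,18 (k and 37−k give the same square):
1²=1, 2²=4, 3²=9, 4²=16, 5²=25, 6²=36, 7²≡12, 8²≡27, 9²≡7, 10²≡26, 11²≡10, 12²≡33, 13²≡21, 14²≡11, 15²≡3, 16²≡34, 17²≡30, 18²≡28 (mod 37).
The residues are {1, 3, 4, 7, 9, 10, 11, 12, 16, 21, 25, 26, 27, 28, 30, 33, 34, 36}; the non-residues are the remaining 18 nonzero classes.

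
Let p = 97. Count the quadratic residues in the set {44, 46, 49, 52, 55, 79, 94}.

4

(44/97) = +1 → QR.
(46/97) = -1 → non-residue.
(49/97) = +1 → QR.
(52/97) = -1 → non-residue.
(55/97) = -1 → non-residue.
(79/97) = +1 → QR.
(94/97) = +1 → QR.
Total quadratic residues among the 7: 4.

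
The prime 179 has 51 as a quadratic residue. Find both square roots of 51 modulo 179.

Since 179 ≡ 3 (mod 4), a square root of 51 is 51^((179+1)/4) = 51^45 mod 179.
Repeated squaring: 51^2≡95, 51^4≡75, 51^8≡76, 51^16≡48, 51^32≡156 (mod 179).
51^45 = 51^(32+8+4+1) ≡ 87 (mod 179).
Check: 87² = 7569 ≡ 51 (mod 179). The two roots are 87 and 92.

87, 92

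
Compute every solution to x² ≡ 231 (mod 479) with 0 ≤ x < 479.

173, 306

Since 479 ≡ 3 (mod 4), a square root of 231 is 231^((479+1)/4) = 231^120 mod 479.
Repeated squaring: 231^2≡192, 231^4≡460, 231^8≡361, 231^16≡33, 231^32≡131, 231^64≡396 (mod 479).
231^120 = 231^(64+32+16+8) ≡ 173 (mod 479).
Check: 173² = 29929 ≡ 231 (mod 479). The two roots are 173 and 306.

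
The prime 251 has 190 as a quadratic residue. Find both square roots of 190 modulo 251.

Since 251 ≡ 3 (mod 4), a square root of 190 is 190^((251+1)/4) = 190^63 mod 251.
Repeated squaring: 190^2≡207, 190^4≡179, 190^8≡164, 190^16≡39, 190^32≡15 (mod 251).
190^63 = 190^(32+16+8+4+2+1) ≡ 21 (mod 251).
Check: 21² = 441 ≡ 190 (mod 251). The two roots are 21 and 230.

21, 230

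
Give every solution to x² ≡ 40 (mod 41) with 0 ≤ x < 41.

41 ≡ 1 (mod 4), so we find a root by search.
Trying successive values, 9² = 81 ≡ 40 (mod 41). The other root is 41 − 9 = 32.

9, 32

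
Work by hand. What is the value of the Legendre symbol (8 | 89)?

Pull out 2^3: since 89 ≡ 1 (mod 8), (2/89) = +1, so (2/89)^3 = +1.
Reached (1/89) = 1. Collecting the sign flips along the way, the symbol is +1.

1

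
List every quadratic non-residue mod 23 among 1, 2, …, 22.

Square k = 1,…,11 (k and 23−k give the same square):
1²=1, 2²=4, 3²=9, 4²=16, 5²≡2, 6²≡13, 7²≡3, 8²≡18, 9²≡12, 10²≡8, 11²≡6 (mod 23).
The residues are {1, 2, 3, 4, 6, 8, 9, 12, 13, 16, 18}; the non-residues are the remaining 11 nonzero classes.

5,7,10,11,14,15,17,19,20,21,22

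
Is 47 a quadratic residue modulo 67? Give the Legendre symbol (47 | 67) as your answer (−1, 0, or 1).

Euler's criterion: (47/67) ≡ 47^33 (mod 67).
47^2 ≡ 65 (mod 67)
47^4 ≡ 4 (mod 67)
47^8 ≡ 16 (mod 67)
47^16 ≡ 55 (mod 67)
47^32 ≡ 10 (mod 67)
47^33 = 47^(32+1) ≡ 1 (mod 67).
Result is 1, so (47/67) = 1.

1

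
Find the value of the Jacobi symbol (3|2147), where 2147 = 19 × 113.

1

Reciprocity: 3 ≡ 3 and 2147 ≡ 3 (mod 4), so (3/2147) = −(2147/3).
Reduce top mod 3: now compute (2/3).
Pull out 2: since 3 ≡ 3 (mod 8), (2/3) = -1.
Reached (1/3) = 1. Collecting the sign flips along the way, the symbol is +1.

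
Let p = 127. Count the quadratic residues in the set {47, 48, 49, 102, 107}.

3

(47/127) = +1 → QR.
(48/127) = -1 → non-residue.
(49/127) = +1 → QR.
(102/127) = -1 → non-residue.
(107/127) = +1 → QR.
Total quadratic residues among the 5: 3.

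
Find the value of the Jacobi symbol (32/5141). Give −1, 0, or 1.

-1

Pull out 2^5: since 5141 ≡ 5 (mod 8), (2/5141) = -1, so (2/5141)^5 = -1.
Reached (1/5141) = 1. Collecting the sign flips along the way, the symbol is -1.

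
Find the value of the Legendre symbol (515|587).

1

Reciprocity: 515 ≡ 3 and 587 ≡ 3 (mod 4), so (515/587) = −(587/515).
Reduce top mod 515: now compute (72/515).
Pull out 2^3: since 515 ≡ 3 (mod 8), (2/515) = -1, so (2/515)^3 = -1.
Reciprocity: 9 ≡ 1 and 515 ≡ 3 (mod 4), so (9/515) = +(515/9).
Reduce top mod 9: now compute (2/9).
Pull out 2: since 9 ≡ 1 (mod 8), (2/9) = +1.
Reached (1/9) = 1. Collecting the sign flips along the way, the symbol is +1.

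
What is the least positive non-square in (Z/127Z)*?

(2/127) = +1, so 2 is a residue.
(3/127) = −1, so 3 is the smallest positive non-residue mod 127.

3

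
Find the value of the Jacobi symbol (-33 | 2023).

First reduce: -33 ≡ 1990 (mod 2023).
Pull out 2: since 2023 ≡ 7 (mod 8), (2/2023) = +1.
Reciprocity: 995 ≡ 3 and 2023 ≡ 3 (mod 4), so (995/2023) = −(2023/995).
Reduce top mod 995: now compute (33/995).
Reciprocity: 33 ≡ 1 and 995 ≡ 3 (mod 4), so (33/995) = +(995/33).
Reduce top mod 33: now compute (5/33).
Reciprocity: 5 ≡ 1 and 33 ≡ 1 (mod 4), so (5/33) = +(33/5).
Reduce top mod 5: now compute (3/5).
Reciprocity: 3 ≡ 3 and 5 ≡ 1 (mod 4), so (3/5) = +(5/3).
Reduce top mod 3: now compute (2/3).
Pull out 2: since 3 ≡ 3 (mod 8), (2/3) = -1.
Reached (1/3) = 1. Collecting the sign flips along the way, the symbol is +1.

1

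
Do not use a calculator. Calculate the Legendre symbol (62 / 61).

Euler's criterion: (62/61) ≡ 1^30 (mod 61).
1^2 ≡ 1 (mod 61)
1^4 ≡ 1 (mod 61)
1^8 ≡ 1 (mod 61)
1^16 ≡ 1 (mod 61)
1^30 = 1^(16+8+4+2) ≡ 1 (mod 61).
Result is 1, so (62/61) = 1.

1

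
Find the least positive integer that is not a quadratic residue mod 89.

3

(2/89) = +1, so 2 is a residue.
(3/89) = −1, so 3 is the smallest positive non-residue mod 89.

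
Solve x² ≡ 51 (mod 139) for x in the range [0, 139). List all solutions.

32, 107

Since 139 ≡ 3 (mod 4), a square root of 51 is 51^((139+1)/4) = 51^35 mod 139.
Repeated squaring: 51^2≡99, 51^4≡71, 51^8≡37, 51^16≡118, 51^32≡24 (mod 139).
51^35 = 51^(32+2+1) ≡ 107 (mod 139).
Check: 107² = 11449 ≡ 51 (mod 139). The two roots are 32 and 107.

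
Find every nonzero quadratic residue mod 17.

Square k = 1,…,8 (k and 17−k give the same square):
1²=1, 2²=4, 3²=9, 4²=16, 5²≡8, 6²≡2, 7²≡15, 8²≡13 (mod 17).
So the quadratic residues mod 17 are {1, 2, 4, 8, 9, 13, 15, 16}.

1, 2, 4, 8, 9, 13, 15, 16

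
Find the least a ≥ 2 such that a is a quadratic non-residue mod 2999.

17

(2/2999) = +1, so 2 is a residue.
(3/2999) = +1, so 3 is a residue.
(4/2999) = +1, so 4 is a residue.
(5/2999) = +1, so 5 is a residue.
(6/2999) = +1, so 6 is a residue.
(7/2999) = +1, so 7 is a residue.
(8/2999) = +1, so 8 is a residue.
(9/2999) = +1, so 9 is a residue.
(10/2999) = +1, so 10 is a residue.
(11/2999) = +1, so 11 is a residue.
(12/2999) = +1, so 12 is a residue.
(13/2999) = +1, so 13 is a residue.
(14/2999) = +1, so 14 is a residue.
(15/2999) = +1, so 15 is a residue.
(16/2999) = +1, so 16 is a residue.
(17/2999) = −1, so 17 is the smallest positive non-residue mod 2999.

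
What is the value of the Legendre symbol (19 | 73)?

1

Reciprocity: 19 ≡ 3 and 73 ≡ 1 (mod 4), so (19/73) = +(73/19).
Reduce top mod 19: now compute (16/19).
Pull out 2^4: since 19 ≡ 3 (mod 8), (2/19) = -1, so (2/19)^4 = +1.
Reached (1/19) = 1. Collecting the sign flips along the way, the symbol is +1.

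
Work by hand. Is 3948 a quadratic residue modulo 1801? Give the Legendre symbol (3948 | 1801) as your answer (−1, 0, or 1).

-1

First reduce: 3948 ≡ 346 (mod 1801).
Pull out 2: since 1801 ≡ 1 (mod 8), (2/1801) = +1.
Reciprocity: 173 ≡ 1 and 1801 ≡ 1 (mod 4), so (173/1801) = +(1801/173).
Reduce top mod 173: now compute (71/173).
Reciprocity: 71 ≡ 3 and 173 ≡ 1 (mod 4), so (71/173) = +(173/71).
Reduce top mod 71: now compute (31/71).
Reciprocity: 31 ≡ 3 and 71 ≡ 3 (mod 4), so (31/71) = −(71/31).
Reduce top mod 31: now compute (9/31).
Reciprocity: 9 ≡ 1 and 31 ≡ 3 (mod 4), so (9/31) = +(31/9).
Reduce top mod 9: now compute (4/9).
Pull out 2^2: since 9 ≡ 1 (mod 8), (2/9) = +1, so (2/9)^2 = +1.
Reached (1/9) = 1. Collecting the sign flips along the way, the symbol is -1.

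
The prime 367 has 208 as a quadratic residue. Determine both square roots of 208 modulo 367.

93, 274

Since 367 ≡ 3 (mod 4), a square root of 208 is 208^((367+1)/4) = 208^92 mod 367.
Repeated squaring: 208^2≡325, 208^4≡296, 208^8≡270, 208^16≡234, 208^32≡73, 208^64≡191 (mod 367).
208^92 = 208^(64+16+8+4) ≡ 274 (mod 367).
Check: 274² = 75076 ≡ 208 (mod 367). The two roots are 93 and 274.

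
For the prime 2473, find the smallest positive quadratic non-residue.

5

(2/2473) = +1, so 2 is a residue.
(3/2473) = +1, so 3 is a residue.
(4/2473) = +1, so 4 is a residue.
(5/2473) = −1, so 5 is the smallest positive non-residue mod 2473.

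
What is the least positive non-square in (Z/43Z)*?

2

(2/43) = −1, so 2 is the smallest positive non-residue mod 43.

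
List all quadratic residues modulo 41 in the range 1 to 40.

Square k = 1,…,20 (k and 41−k give the same square):
1²=1, 2²=4, 3²=9, 4²=16, 5²=25, 6²=36, 7²≡8, 8²≡23, 9²≡40, 10²≡18, 11²≡39, 12²≡21, 13²≡5, 14²≡32, 15²≡20, 16²≡10, 17²≡2, 18²≡37, 19²≡33, 20²≡31 (mod 41).
So the quadratic residues mod 41 are {1, 2, 4, 5, 8, 9, 10, 16, 18, 20, 21, 23, 25, 31, 32, 33, 36, 37, 39, 40}.

1,2,4,5,8,9,10,16,18,20,21,23,25,31,32,33,36,37,39,40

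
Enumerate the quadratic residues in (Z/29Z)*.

1,4,5,6,7,9,13,16,20,22,23,24,25,28

Square k = 1,…,14 (k and 29−k give the same square):
1²=1, 2²=4, 3²=9, 4²=16, 5²=25, 6²≡7, 7²≡20, 8²≡6, 9²≡23, 10²≡13, 11²≡5, 12²≡28, 13²≡24, 14²≡22 (mod 29).
So the quadratic residues mod 29 are {1, 4, 5, 6, 7, 9, 13, 16, 20, 22, 23, 24, 25, 28}.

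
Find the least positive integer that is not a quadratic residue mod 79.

(2/79) = +1, so 2 is a residue.
(3/79) = −1, so 3 is the smallest positive non-residue mod 79.

3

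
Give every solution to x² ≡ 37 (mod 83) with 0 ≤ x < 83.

28, 55

Since 83 ≡ 3 (mod 4), a square root of 37 is 37^((83+1)/4) = 37^21 mod 83.
Repeated squaring: 37^2≡41, 37^4≡21, 37^8≡26, 37^16≡12 (mod 83).
37^21 = 37^(16+4+1) ≡ 28 (mod 83).
Check: 28² = 784 ≡ 37 (mod 83). The two roots are 28 and 55.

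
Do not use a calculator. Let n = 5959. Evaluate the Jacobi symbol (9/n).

1

Reciprocity: 9 ≡ 1 and 5959 ≡ 3 (mod 4), so (9/5959) = +(5959/9).
Reduce top mod 9: now compute (1/9).
Reached (1/9) = 1. Collecting the sign flips along the way, the symbol is +1.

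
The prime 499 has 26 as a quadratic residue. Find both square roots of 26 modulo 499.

32, 467

Since 499 ≡ 3 (mod 4), a square root of 26 is 26^((499+1)/4) = 26^125 mod 499.
Repeated squaring: 26^2≡177, 26^4≡391, 26^8≡187, 26^16≡39, 26^32≡24, 26^64≡77 (mod 499).
26^125 = 26^(64+32+16+8+4+1) ≡ 467 (mod 499).
Check: 467² = 218089 ≡ 26 (mod 499). The two roots are 32 and 467.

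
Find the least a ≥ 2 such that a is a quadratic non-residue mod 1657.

(2/1657) = +1, so 2 is a residue.
(3/1657) = +1, so 3 is a residue.
(4/1657) = +1, so 4 is a residue.
(5/1657) = −1, so 5 is the smallest positive non-residue mod 1657.

5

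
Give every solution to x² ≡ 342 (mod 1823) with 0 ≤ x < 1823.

Since 1823 ≡ 3 (mod 4), a square root of 342 is 342^((1823+1)/4) = 342^456 mod 1823.
Repeated squaring: 342^2≡292, 342^4≡1406, 342^8≡704, 342^16≡1583, 342^32≡1087, 342^64≡265, 342^128≡951, 342^256≡193 (mod 1823).
342^456 = 342^(256+128+64+8) ≡ 1188 (mod 1823).
Check: 1188² = 1411344 ≡ 342 (mod 1823). The two roots are 635 and 1188.

635, 1188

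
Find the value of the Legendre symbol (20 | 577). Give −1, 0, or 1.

-1

Pull out 2^2: since 577 ≡ 1 (mod 8), (2/577) = +1, so (2/577)^2 = +1.
Reciprocity: 5 ≡ 1 and 577 ≡ 1 (mod 4), so (5/577) = +(577/5).
Reduce top mod 5: now compute (2/5).
Pull out 2: since 5 ≡ 5 (mod 8), (2/5) = -1.
Reached (1/5) = 1. Collecting the sign flips along the way, the symbol is -1.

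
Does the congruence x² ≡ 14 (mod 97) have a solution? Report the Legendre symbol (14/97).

-1

Pull out 2: since 97 ≡ 1 (mod 8), (2/97) = +1.
Reciprocity: 7 ≡ 3 and 97 ≡ 1 (mod 4), so (7/97) = +(97/7).
Reduce top mod 7: now compute (6/7).
Pull out 2: since 7 ≡ 7 (mod 8), (2/7) = +1.
Reciprocity: 3 ≡ 3 and 7 ≡ 3 (mod 4), so (3/7) = −(7/3).
Reduce top mod 3: now compute (1/3).
Reached (1/3) = 1. Collecting the sign flips along the way, the symbol is -1.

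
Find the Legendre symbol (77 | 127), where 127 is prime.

-1

Euler's criterion: (77/127) ≡ 77^63 (mod 127).
77^2 ≡ 87 (mod 127)
77^4 ≡ 76 (mod 127)
77^8 ≡ 61 (mod 127)
77^16 ≡ 38 (mod 127)
77^32 ≡ 47 (mod 127)
77^63 = 77^(32+16+8+4+2+1) ≡ 126 (mod 127).
Result is 126 ≡ −1, so (77/127) = −1.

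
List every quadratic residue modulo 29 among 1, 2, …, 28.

1,4,5,6,7,9,13,16,20,22,23,24,25,28

Square k = 1,…,14 (k and 29−k give the same square):
1²=1, 2²=4, 3²=9, 4²=16, 5²=25, 6²≡7, 7²≡20, 8²≡6, 9²≡23, 10²≡13, 11²≡5, 12²≡28, 13²≡24, 14²≡22 (mod 29).
So the quadratic residues mod 29 are {1, 4, 5, 6, 7, 9, 13, 16, 20, 22, 23, 24, 25, 28}.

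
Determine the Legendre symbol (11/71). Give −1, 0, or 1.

Reciprocity: 11 ≡ 3 and 71 ≡ 3 (mod 4), so (11/71) = −(71/11).
Reduce top mod 11: now compute (5/11).
Reciprocity: 5 ≡ 1 and 11 ≡ 3 (mod 4), so (5/11) = +(11/5).
Reduce top mod 5: now compute (1/5).
Reached (1/5) = 1. Collecting the sign flips along the way, the symbol is -1.

-1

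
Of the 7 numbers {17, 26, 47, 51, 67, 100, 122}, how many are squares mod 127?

5

(17/127) = +1 → QR.
(26/127) = +1 → QR.
(47/127) = +1 → QR.
(51/127) = -1 → non-residue.
(67/127) = -1 → non-residue.
(100/127) = +1 → QR.
(122/127) = +1 → QR.
Total quadratic residues among the 7: 5.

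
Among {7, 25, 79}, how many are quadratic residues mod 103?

3

(7/103) = +1 → QR.
(25/103) = +1 → QR.
(79/103) = +1 → QR.
Total quadratic residues among the 3: 3.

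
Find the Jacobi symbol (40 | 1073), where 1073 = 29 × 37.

-1

Pull out 2^3: since 1073 ≡ 1 (mod 8), (2/1073) = +1, so (2/1073)^3 = +1.
Reciprocity: 5 ≡ 1 and 1073 ≡ 1 (mod 4), so (5/1073) = +(1073/5).
Reduce top mod 5: now compute (3/5).
Reciprocity: 3 ≡ 3 and 5 ≡ 1 (mod 4), so (3/5) = +(5/3).
Reduce top mod 3: now compute (2/3).
Pull out 2: since 3 ≡ 3 (mod 8), (2/3) = -1.
Reached (1/3) = 1. Collecting the sign flips along the way, the symbol is -1.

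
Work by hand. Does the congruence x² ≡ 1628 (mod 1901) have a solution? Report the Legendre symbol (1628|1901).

Pull out 2^2: since 1901 ≡ 5 (mod 8), (2/1901) = -1, so (2/1901)^2 = +1.
Reciprocity: 407 ≡ 3 and 1901 ≡ 1 (mod 4), so (407/1901) = +(1901/407).
Reduce top mod 407: now compute (273/407).
Reciprocity: 273 ≡ 1 and 407 ≡ 3 (mod 4), so (273/407) = +(407/273).
Reduce top mod 273: now compute (134/273).
Pull out 2: since 273 ≡ 1 (mod 8), (2/273) = +1.
Reciprocity: 67 ≡ 3 and 273 ≡ 1 (mod 4), so (67/273) = +(273/67).
Reduce top mod 67: now compute (5/67).
Reciprocity: 5 ≡ 1 and 67 ≡ 3 (mod 4), so (5/67) = +(67/5).
Reduce top mod 5: now compute (2/5).
Pull out 2: since 5 ≡ 5 (mod 8), (2/5) = -1.
Reached (1/5) = 1. Collecting the sign flips along the way, the symbol is -1.

-1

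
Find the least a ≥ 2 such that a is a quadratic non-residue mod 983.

5

(2/983) = +1, so 2 is a residue.
(3/983) = +1, so 3 is a residue.
(4/983) = +1, so 4 is a residue.
(5/983) = −1, so 5 is the smallest positive non-residue mod 983.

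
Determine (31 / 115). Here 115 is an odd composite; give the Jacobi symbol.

Reciprocity: 31 ≡ 3 and 115 ≡ 3 (mod 4), so (31/115) = −(115/31).
Reduce top mod 31: now compute (22/31).
Pull out 2: since 31 ≡ 7 (mod 8), (2/31) = +1.
Reciprocity: 11 ≡ 3 and 31 ≡ 3 (mod 4), so (11/31) = −(31/11).
Reduce top mod 11: now compute (9/11).
Reciprocity: 9 ≡ 1 and 11 ≡ 3 (mod 4), so (9/11) = +(11/9).
Reduce top mod 9: now compute (2/9).
Pull out 2: since 9 ≡ 1 (mod 8), (2/9) = +1.
Reached (1/9) = 1. Collecting the sign flips along the way, the symbol is +1.

1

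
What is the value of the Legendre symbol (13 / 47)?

Euler's criterion: (13/47) ≡ 13^23 (mod 47).
13^2 ≡ 28 (mod 47)
13^4 ≡ 32 (mod 47)
13^8 ≡ 37 (mod 47)
13^16 ≡ 6 (mod 47)
13^23 = 13^(16+4+2+1) ≡ 46 (mod 47).
Result is 46 ≡ −1, so (13/47) = −1.

-1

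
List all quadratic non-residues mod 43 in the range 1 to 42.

2, 3, 5, 7, 8, 12, 18, 19, 20, 22, 26, 27, 28, 29, 30, 32, 33, 34, 37, 39, 42

Square k = 1,…,21 (k and 43−k give the same square):
1²=1, 2²=4, 3²=9, 4²=16, 5²=25, 6²=36, 7²≡6, 8²≡21, 9²≡38, 10²≡14, 11²≡35, 12²≡15, 13²≡40, 14²≡24, 15²≡10, 16²≡41, 17²≡31, 18²≡23, 19²≡17, 20²≡13, 21²≡11 (mod 43).
The residues are {1, 4, 6, 9, 10, 11, 13, 14, 15, 16, 17, 21, 23, 24, 25, 31, 35, 36, 38, 40, 41}; the non-residues are the remaining 21 nonzero classes.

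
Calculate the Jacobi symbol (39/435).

0

Reciprocity: 39 ≡ 3 and 435 ≡ 3 (mod 4), so (39/435) = −(435/39).
Reduce top mod 39: now compute (6/39).
Pull out 2: since 39 ≡ 7 (mod 8), (2/39) = +1.
Reciprocity: 3 ≡ 3 and 39 ≡ 3 (mod 4), so (3/39) = −(39/3).
Reduce top mod 3: now compute (0/3).
Top reduces to 0: gcd > 1, so the symbol is 0.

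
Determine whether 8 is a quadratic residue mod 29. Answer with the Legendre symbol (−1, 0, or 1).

Euler's criterion: (8/29) ≡ 8^14 (mod 29).
8^2 ≡ 6 (mod 29)
8^4 ≡ 7 (mod 29)
8^8 ≡ 20 (mod 29)
8^14 = 8^(8+4+2) ≡ 28 (mod 29).
Result is 28 ≡ −1, so (8/29) = −1.

-1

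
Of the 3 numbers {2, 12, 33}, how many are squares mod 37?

(2/37) = -1 → non-residue.
(12/37) = +1 → QR.
(33/37) = +1 → QR.
Total quadratic residues among the 3: 2.

2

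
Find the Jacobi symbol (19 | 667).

Reciprocity: 19 ≡ 3 and 667 ≡ 3 (mod 4), so (19/667) = −(667/19).
Reduce top mod 19: now compute (2/19).
Pull out 2: since 19 ≡ 3 (mod 8), (2/19) = -1.
Reached (1/19) = 1. Collecting the sign flips along the way, the symbol is +1.

1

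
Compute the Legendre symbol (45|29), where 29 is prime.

First reduce: 45 ≡ 16 (mod 29).
Pull out 2^4: since 29 ≡ 5 (mod 8), (2/29) = -1, so (2/29)^4 = +1.
Reached (1/29) = 1. Collecting the sign flips along the way, the symbol is +1.

1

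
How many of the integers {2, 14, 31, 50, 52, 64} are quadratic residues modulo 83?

(2/83) = -1 → non-residue.
(14/83) = -1 → non-residue.
(31/83) = +1 → QR.
(50/83) = -1 → non-residue.
(52/83) = -1 → non-residue.
(64/83) = +1 → QR.
Total quadratic residues among the 6: 2.

2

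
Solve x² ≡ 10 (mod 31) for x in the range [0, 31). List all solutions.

Since 31 ≡ 3 (mod 4), a square root of 10 is 10^((31+1)/4) = 10^8 mod 31.
Repeated squaring: 10^2≡7, 10^4≡18, 10^8≡14 (mod 31).
10^8 = 10^(8) ≡ 14 (mod 31).
Check: 14² = 196 ≡ 10 (mod 31). The two roots are 14 and 17.

14, 17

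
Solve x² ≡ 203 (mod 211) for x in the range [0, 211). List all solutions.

25, 186

Since 211 ≡ 3 (mod 4), a square root of 203 is 203^((211+1)/4) = 203^53 mod 211.
Repeated squaring: 203^2≡64, 203^4≡87, 203^8≡184, 203^16≡96, 203^32≡143 (mod 211).
203^53 = 203^(32+16+4+1) ≡ 25 (mod 211).
Check: 25² = 625 ≡ 203 (mod 211). The two roots are 25 and 186.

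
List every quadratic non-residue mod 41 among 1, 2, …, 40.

Square k = 1,…,20 (k and 41−k give the same square):
1²=1, 2²=4, 3²=9, 4²=16, 5²=25, 6²=36, 7²≡8, 8²≡23, 9²≡40, 10²≡18, 11²≡39, 12²≡21, 13²≡5, 14²≡32, 15²≡20, 16²≡10, 17²≡2, 18²≡37, 19²≡33, 20²≡31 (mod 41).
The residues are {1, 2, 4, 5, 8, 9, 10, 16, 18, 20, 21, 23, 25, 31, 32, 33, 36, 37, 39, 40}; the non-residues are the remaining 20 nonzero classes.

3,6,7,11,12,13,14,15,17,19,22,24,26,27,28,29,30,34,35,38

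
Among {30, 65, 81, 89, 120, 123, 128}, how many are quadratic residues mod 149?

(30/149) = +1 → QR.
(65/149) = -1 → non-residue.
(81/149) = +1 → QR.
(89/149) = -1 → non-residue.
(120/149) = +1 → QR.
(123/149) = +1 → QR.
(128/149) = -1 → non-residue.
Total quadratic residues among the 7: 4.

4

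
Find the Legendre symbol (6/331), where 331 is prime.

Euler's criterion: (6/331) ≡ 6^165 (mod 331).
6^2 ≡ 36 (mod 331)
6^4 ≡ 303 (mod 331)
6^8 ≡ 122 (mod 331)
6^16 ≡ 320 (mod 331)
6^32 ≡ 121 (mod 331)
6^64 ≡ 77 (mod 331)
6^128 ≡ 302 (mod 331)
6^165 = 6^(128+32+4+1) ≡ 1 (mod 331).
Result is 1, so (6/331) = 1.

1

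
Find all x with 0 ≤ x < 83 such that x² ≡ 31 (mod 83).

23, 60

Since 83 ≡ 3 (mod 4), a square root of 31 is 31^((83+1)/4) = 31^21 mod 83.
Repeated squaring: 31^2≡48, 31^4≡63, 31^8≡68, 31^16≡59 (mod 83).
31^21 = 31^(16+4+1) ≡ 23 (mod 83).
Check: 23² = 529 ≡ 31 (mod 83). The two roots are 23 and 60.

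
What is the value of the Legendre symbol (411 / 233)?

1

Euler's criterion: (411/233) ≡ 178^116 (mod 233).
178^2 ≡ 229 (mod 233)
178^4 ≡ 16 (mod 233)
178^8 ≡ 23 (mod 233)
178^16 ≡ 63 (mod 233)
178^32 ≡ 8 (mod 233)
178^64 ≡ 64 (mod 233)
178^116 = 178^(64+32+16+4) ≡ 1 (mod 233).
Result is 1, so (411/233) = 1.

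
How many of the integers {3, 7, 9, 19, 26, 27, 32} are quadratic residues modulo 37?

5

(3/37) = +1 → QR.
(7/37) = +1 → QR.
(9/37) = +1 → QR.
(19/37) = -1 → non-residue.
(26/37) = +1 → QR.
(27/37) = +1 → QR.
(32/37) = -1 → non-residue.
Total quadratic residues among the 7: 5.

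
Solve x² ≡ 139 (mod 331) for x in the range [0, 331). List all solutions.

158, 173

Since 331 ≡ 3 (mod 4), a square root of 139 is 139^((331+1)/4) = 139^83 mod 331.
Repeated squaring: 139^2≡123, 139^4≡234, 139^8≡141, 139^16≡21, 139^32≡110, 139^64≡184 (mod 331).
139^83 = 139^(64+16+2+1) ≡ 173 (mod 331).
Check: 173² = 29929 ≡ 139 (mod 331). The two roots are 158 and 173.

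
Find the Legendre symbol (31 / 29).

-1

First reduce: 31 ≡ 2 (mod 29).
Pull out 2: since 29 ≡ 5 (mod 8), (2/29) = -1.
Reached (1/29) = 1. Collecting the sign flips along the way, the symbol is -1.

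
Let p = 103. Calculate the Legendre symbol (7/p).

1

Reciprocity: 7 ≡ 3 and 103 ≡ 3 (mod 4), so (7/103) = −(103/7).
Reduce top mod 7: now compute (5/7).
Reciprocity: 5 ≡ 1 and 7 ≡ 3 (mod 4), so (5/7) = +(7/5).
Reduce top mod 5: now compute (2/5).
Pull out 2: since 5 ≡ 5 (mod 8), (2/5) = -1.
Reached (1/5) = 1. Collecting the sign flips along the way, the symbol is +1.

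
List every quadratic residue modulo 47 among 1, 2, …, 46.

1,2,3,4,6,7,8,9,12,14,16,17,18,21,24,25,27,28,32,34,36,37,42

Square k = 1,…,23 (k and 47−k give the same square):
1²=1, 2²=4, 3²=9, 4²=16, 5²=25, 6²=36, 7²≡2, 8²≡17, 9²≡34, 10²≡6, 11²≡27, 12²≡3, 13²≡28, 14²≡8, 15²≡37, 16²≡21, 17²≡7, 18²≡42, 19²≡32, 20²≡24, 21²≡18, 22²≡14, 23²≡12 (mod 47).
So the quadratic residues mod 47 are {1, 2, 3, 4, 6, 7, 8, 9, 12, 14, 16, 17, 18, 21, 24, 25, 27, 28, 32, 34, 36, 37, 42}.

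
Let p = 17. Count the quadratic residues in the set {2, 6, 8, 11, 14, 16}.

(2/17) = +1 → QR.
(6/17) = -1 → non-residue.
(8/17) = +1 → QR.
(11/17) = -1 → non-residue.
(14/17) = -1 → non-residue.
(16/17) = +1 → QR.
Total quadratic residues among the 6: 3.

3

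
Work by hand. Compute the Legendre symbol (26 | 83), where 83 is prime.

Euler's criterion: (26/83) ≡ 26^41 (mod 83).
26^2 ≡ 12 (mod 83)
26^4 ≡ 61 (mod 83)
26^8 ≡ 69 (mod 83)
26^16 ≡ 30 (mod 83)
26^32 ≡ 70 (mod 83)
26^41 = 26^(32+8+1) ≡ 1 (mod 83).
Result is 1, so (26/83) = 1.

1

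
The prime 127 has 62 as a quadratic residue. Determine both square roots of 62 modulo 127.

58, 69

Since 127 ≡ 3 (mod 4), a square root of 62 is 62^((127+1)/4) = 62^32 mod 127.
Repeated squaring: 62^2≡34, 62^4≡13, 62^8≡42, 62^16≡113, 62^32≡69 (mod 127).
62^32 = 62^(32) ≡ 69 (mod 127).
Check: 69² = 4761 ≡ 62 (mod 127). The two roots are 58 and 69.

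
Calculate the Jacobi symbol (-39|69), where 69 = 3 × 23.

First reduce: -39 ≡ 30 (mod 69).
Pull out 2: since 69 ≡ 5 (mod 8), (2/69) = -1.
Reciprocity: 15 ≡ 3 and 69 ≡ 1 (mod 4), so (15/69) = +(69/15).
Reduce top mod 15: now compute (9/15).
Reciprocity: 9 ≡ 1 and 15 ≡ 3 (mod 4), so (9/15) = +(15/9).
Reduce top mod 9: now compute (6/9).
Pull out 2: since 9 ≡ 1 (mod 8), (2/9) = +1.
Reciprocity: 3 ≡ 3 and 9 ≡ 1 (mod 4), so (3/9) = +(9/3).
Reduce top mod 3: now compute (0/3).
Top reduces to 0: gcd > 1, so the symbol is 0.

0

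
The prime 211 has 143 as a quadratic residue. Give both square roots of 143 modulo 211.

Since 211 ≡ 3 (mod 4), a square root of 143 is 143^((211+1)/4) = 143^53 mod 211.
Repeated squaring: 143^2≡193, 143^4≡113, 143^8≡109, 143^16≡65, 143^32≡5 (mod 211).
143^53 = 143^(32+16+4+1) ≡ 96 (mod 211).
Check: 96² = 9216 ≡ 143 (mod 211). The two roots are 96 and 115.

96, 115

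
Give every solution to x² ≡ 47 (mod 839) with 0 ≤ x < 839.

Since 839 ≡ 3 (mod 4), a square root of 47 is 47^((839+1)/4) = 47^210 mod 839.
Repeated squaring: 47^2≡531, 47^4≡57, 47^8≡732, 47^16≡542, 47^32≡114, 47^64≡411, 47^128≡282 (mod 839).
47^210 = 47^(128+64+16+2) ≡ 483 (mod 839).
Check: 483² = 233289 ≡ 47 (mod 839). The two roots are 356 and 483.

356, 483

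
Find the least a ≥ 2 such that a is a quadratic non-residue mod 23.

(2/23) = +1, so 2 is a residue.
(3/23) = +1, so 3 is a residue.
(4/23) = +1, so 4 is a residue.
(5/23) = −1, so 5 is the smallest positive non-residue mod 23.

5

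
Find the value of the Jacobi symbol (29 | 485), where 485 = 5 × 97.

Reciprocity: 29 ≡ 1 and 485 ≡ 1 (mod 4), so (29/485) = +(485/29).
Reduce top mod 29: now compute (21/29).
Reciprocity: 21 ≡ 1 and 29 ≡ 1 (mod 4), so (21/29) = +(29/21).
Reduce top mod 21: now compute (8/21).
Pull out 2^3: since 21 ≡ 5 (mod 8), (2/21) = -1, so (2/21)^3 = -1.
Reached (1/21) = 1. Collecting the sign flips along the way, the symbol is -1.

-1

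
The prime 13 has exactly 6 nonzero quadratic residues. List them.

Square k = 1,…,6 (k and 13−k give the same square):
1²=1, 2²=4, 3²=9, 4²≡3, 5²≡12, 6²≡10 (mod 13).
So the quadratic residues mod 13 are {1, 3, 4, 9, 10, 12}.

1, 3, 4, 9, 10, 12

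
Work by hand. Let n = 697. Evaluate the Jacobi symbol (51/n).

0

Reciprocity: 51 ≡ 3 and 697 ≡ 1 (mod 4), so (51/697) = +(697/51).
Reduce top mod 51: now compute (34/51).
Pull out 2: since 51 ≡ 3 (mod 8), (2/51) = -1.
Reciprocity: 17 ≡ 1 and 51 ≡ 3 (mod 4), so (17/51) = +(51/17).
Reduce top mod 17: now compute (0/17).
Top reduces to 0: gcd > 1, so the symbol is 0.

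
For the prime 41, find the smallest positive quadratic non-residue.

3

(2/41) = +1, so 2 is a residue.
(3/41) = −1, so 3 is the smallest positive non-residue mod 41.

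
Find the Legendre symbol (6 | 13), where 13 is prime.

Pull out 2: since 13 ≡ 5 (mod 8), (2/13) = -1.
Reciprocity: 3 ≡ 3 and 13 ≡ 1 (mod 4), so (3/13) = +(13/3).
Reduce top mod 3: now compute (1/3).
Reached (1/3) = 1. Collecting the sign flips along the way, the symbol is -1.

-1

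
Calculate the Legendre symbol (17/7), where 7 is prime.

-1

First reduce: 17 ≡ 3 (mod 7).
Reciprocity: 3 ≡ 3 and 7 ≡ 3 (mod 4), so (3/7) = −(7/3).
Reduce top mod 3: now compute (1/3).
Reached (1/3) = 1. Collecting the sign flips along the way, the symbol is -1.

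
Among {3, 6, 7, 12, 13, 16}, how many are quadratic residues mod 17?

2

(3/17) = -1 → non-residue.
(6/17) = -1 → non-residue.
(7/17) = -1 → non-residue.
(12/17) = -1 → non-residue.
(13/17) = +1 → QR.
(16/17) = +1 → QR.
Total quadratic residues among the 6: 2.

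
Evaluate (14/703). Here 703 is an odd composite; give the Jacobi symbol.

1

Pull out 2: since 703 ≡ 7 (mod 8), (2/703) = +1.
Reciprocity: 7 ≡ 3 and 703 ≡ 3 (mod 4), so (7/703) = −(703/7).
Reduce top mod 7: now compute (3/7).
Reciprocity: 3 ≡ 3 and 7 ≡ 3 (mod 4), so (3/7) = −(7/3).
Reduce top mod 3: now compute (1/3).
Reached (1/3) = 1. Collecting the sign flips along the way, the symbol is +1.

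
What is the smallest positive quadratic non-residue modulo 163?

2

(2/163) = −1, so 2 is the smallest positive non-residue mod 163.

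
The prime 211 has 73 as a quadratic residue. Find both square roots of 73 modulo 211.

Since 211 ≡ 3 (mod 4), a square root of 73 is 73^((211+1)/4) = 73^53 mod 211.
Repeated squaring: 73^2≡54, 73^4≡173, 73^8≡178, 73^16≡34, 73^32≡101 (mod 211).
73^53 = 73^(32+16+4+1) ≡ 101 (mod 211).
Check: 101² = 10201 ≡ 73 (mod 211). The two roots are 101 and 110.

101, 110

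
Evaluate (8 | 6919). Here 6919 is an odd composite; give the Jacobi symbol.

1

Pull out 2^3: since 6919 ≡ 7 (mod 8), (2/6919) = +1, so (2/6919)^3 = +1.
Reached (1/6919) = 1. Collecting the sign flips along the way, the symbol is +1.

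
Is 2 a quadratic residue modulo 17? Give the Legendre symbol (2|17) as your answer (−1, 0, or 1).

1

Pull out 2: since 17 ≡ 1 (mod 8), (2/17) = +1.
Reached (1/17) = 1. Collecting the sign flips along the way, the symbol is +1.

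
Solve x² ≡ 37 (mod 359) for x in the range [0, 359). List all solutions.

Since 359 ≡ 3 (mod 4), a square root of 37 is 37^((359+1)/4) = 37^90 mod 359.
Repeated squaring: 37^2≡292, 37^4≡181, 37^8≡92, 37^16≡207, 37^32≡128, 37^64≡229 (mod 359).
37^90 = 37^(64+16+8+2) ≡ 162 (mod 359).
Check: 162² = 26244 ≡ 37 (mod 359). The two roots are 162 and 197.

162, 197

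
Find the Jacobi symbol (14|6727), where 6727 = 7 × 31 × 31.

0

Pull out 2: since 6727 ≡ 7 (mod 8), (2/6727) = +1.
Reciprocity: 7 ≡ 3 and 6727 ≡ 3 (mod 4), so (7/6727) = −(6727/7).
Reduce top mod 7: now compute (0/7).
Top reduces to 0: gcd > 1, so the symbol is 0.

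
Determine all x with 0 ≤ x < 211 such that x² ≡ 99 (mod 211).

Since 211 ≡ 3 (mod 4), a square root of 99 is 99^((211+1)/4) = 99^53 mod 211.
Repeated squaring: 99^2≡95, 99^4≡163, 99^8≡194, 99^16≡78, 99^32≡176 (mod 211).
99^53 = 99^(32+16+4+1) ≡ 47 (mod 211).
Check: 47² = 2209 ≡ 99 (mod 211). The two roots are 47 and 164.

47, 164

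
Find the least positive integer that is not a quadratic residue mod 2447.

(2/2447) = +1, so 2 is a residue.
(3/2447) = +1, so 3 is a residue.
(4/2447) = +1, so 4 is a residue.
(5/2447) = −1, so 5 is the smallest positive non-residue mod 2447.

5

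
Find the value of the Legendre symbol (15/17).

1

Reciprocity: 15 ≡ 3 and 17 ≡ 1 (mod 4), so (15/17) = +(17/15).
Reduce top mod 15: now compute (2/15).
Pull out 2: since 15 ≡ 7 (mod 8), (2/15) = +1.
Reached (1/15) = 1. Collecting the sign flips along the way, the symbol is +1.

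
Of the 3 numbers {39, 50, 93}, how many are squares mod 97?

(39/97) = -1 → non-residue.
(50/97) = +1 → QR.
(93/97) = +1 → QR.
Total quadratic residues among the 3: 2.

2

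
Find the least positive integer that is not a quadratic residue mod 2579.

(2/2579) = −1, so 2 is the smallest positive non-residue mod 2579.

2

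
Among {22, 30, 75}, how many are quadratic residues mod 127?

(22/127) = +1 → QR.
(30/127) = +1 → QR.
(75/127) = -1 → non-residue.
Total quadratic residues among the 3: 2.

2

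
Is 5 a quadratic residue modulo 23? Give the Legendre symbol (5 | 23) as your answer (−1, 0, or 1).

-1

Reciprocity: 5 ≡ 1 and 23 ≡ 3 (mod 4), so (5/23) = +(23/5).
Reduce top mod 5: now compute (3/5).
Reciprocity: 3 ≡ 3 and 5 ≡ 1 (mod 4), so (3/5) = +(5/3).
Reduce top mod 3: now compute (2/3).
Pull out 2: since 3 ≡ 3 (mod 8), (2/3) = -1.
Reached (1/3) = 1. Collecting the sign flips along the way, the symbol is -1.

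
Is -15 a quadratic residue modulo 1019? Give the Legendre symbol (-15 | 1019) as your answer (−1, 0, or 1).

Euler's criterion: (-15/1019) ≡ 1004^509 (mod 1019).
1004^2 ≡ 225 (mod 1019)
1004^4 ≡ 694 (mod 1019)
1004^8 ≡ 668 (mod 1019)
1004^16 ≡ 921 (mod 1019)
1004^32 ≡ 433 (mod 1019)
1004^64 ≡ 1012 (mod 1019)
1004^128 ≡ 49 (mod 1019)
1004^256 ≡ 363 (mod 1019)
1004^509 = 1004^(256+128+64+32+16+8+4+1) ≡ 1018 (mod 1019).
Result is 1018 ≡ −1, so (-15/1019) = −1.

-1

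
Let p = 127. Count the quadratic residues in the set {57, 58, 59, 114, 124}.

1

(57/127) = -1 → non-residue.
(58/127) = -1 → non-residue.
(59/127) = -1 → non-residue.
(114/127) = -1 → non-residue.
(124/127) = +1 → QR.
Total quadratic residues among the 5: 1.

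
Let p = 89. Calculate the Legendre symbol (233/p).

1

First reduce: 233 ≡ 55 (mod 89).
Reciprocity: 55 ≡ 3 and 89 ≡ 1 (mod 4), so (55/89) = +(89/55).
Reduce top mod 55: now compute (34/55).
Pull out 2: since 55 ≡ 7 (mod 8), (2/55) = +1.
Reciprocity: 17 ≡ 1 and 55 ≡ 3 (mod 4), so (17/55) = +(55/17).
Reduce top mod 17: now compute (4/17).
Pull out 2^2: since 17 ≡ 1 (mod 8), (2/17) = +1, so (2/17)^2 = +1.
Reached (1/17) = 1. Collecting the sign flips along the way, the symbol is +1.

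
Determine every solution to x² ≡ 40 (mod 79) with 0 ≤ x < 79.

35, 44

Since 79 ≡ 3 (mod 4), a square root of 40 is 40^((79+1)/4) = 40^20 mod 79.
Repeated squaring: 40^2≡20, 40^4≡5, 40^8≡25, 40^16≡72 (mod 79).
40^20 = 40^(16+4) ≡ 44 (mod 79).
Check: 44² = 1936 ≡ 40 (mod 79). The two roots are 35 and 44.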